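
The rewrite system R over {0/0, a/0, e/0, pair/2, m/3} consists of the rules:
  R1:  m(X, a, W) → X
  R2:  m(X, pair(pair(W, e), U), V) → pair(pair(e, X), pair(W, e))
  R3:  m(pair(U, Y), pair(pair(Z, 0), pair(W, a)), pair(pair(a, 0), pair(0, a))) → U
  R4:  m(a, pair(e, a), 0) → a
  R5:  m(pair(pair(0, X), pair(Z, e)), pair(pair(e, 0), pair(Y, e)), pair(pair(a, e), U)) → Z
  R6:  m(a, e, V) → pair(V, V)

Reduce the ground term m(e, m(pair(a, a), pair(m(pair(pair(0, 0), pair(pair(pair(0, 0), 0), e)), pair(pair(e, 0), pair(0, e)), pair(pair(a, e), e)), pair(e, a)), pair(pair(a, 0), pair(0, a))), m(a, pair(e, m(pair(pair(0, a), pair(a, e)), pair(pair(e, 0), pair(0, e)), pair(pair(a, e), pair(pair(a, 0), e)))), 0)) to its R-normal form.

1. m(e, m(pair(a, a), pair(m(pair(pair(0, 0), pair(pair(pair(0, 0), 0), e)), pair(pair(e, 0), pair(0, e)), pair(pair(a, e), e)), pair(e, a)), pair(pair(a, 0), pair(0, a))), m(a, pair(e, m(pair(pair(0, a), pair(a, e)), pair(pair(e, 0), pair(0, e)), pair(pair(a, e), pair(pair(a, 0), e)))), 0))  →  m(e, m(pair(a, a), pair(pair(pair(0, 0), 0), pair(e, a)), pair(pair(a, 0), pair(0, a))), m(a, pair(e, m(pair(pair(0, a), pair(a, e)), pair(pair(e, 0), pair(0, e)), pair(pair(a, e), pair(pair(a, 0), e)))), 0))   [R5 at 2.2.1]
2. m(e, m(pair(a, a), pair(pair(pair(0, 0), 0), pair(e, a)), pair(pair(a, 0), pair(0, a))), m(a, pair(e, m(pair(pair(0, a), pair(a, e)), pair(pair(e, 0), pair(0, e)), pair(pair(a, e), pair(pair(a, 0), e)))), 0))  →  m(e, a, m(a, pair(e, m(pair(pair(0, a), pair(a, e)), pair(pair(e, 0), pair(0, e)), pair(pair(a, e), pair(pair(a, 0), e)))), 0))   [R3 at 2]
3. m(e, a, m(a, pair(e, m(pair(pair(0, a), pair(a, e)), pair(pair(e, 0), pair(0, e)), pair(pair(a, e), pair(pair(a, 0), e)))), 0))  →  e   [R1 at ε]

e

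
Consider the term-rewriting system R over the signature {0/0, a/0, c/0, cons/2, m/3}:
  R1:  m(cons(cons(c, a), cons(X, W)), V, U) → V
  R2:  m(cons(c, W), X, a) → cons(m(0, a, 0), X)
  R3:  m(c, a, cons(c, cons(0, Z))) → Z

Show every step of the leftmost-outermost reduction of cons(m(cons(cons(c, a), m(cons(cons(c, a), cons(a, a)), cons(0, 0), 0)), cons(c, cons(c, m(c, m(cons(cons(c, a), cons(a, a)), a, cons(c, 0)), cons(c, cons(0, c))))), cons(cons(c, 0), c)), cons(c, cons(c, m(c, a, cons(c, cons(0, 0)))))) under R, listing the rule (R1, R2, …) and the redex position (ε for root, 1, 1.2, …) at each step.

cons(cons(c, cons(c, c)), cons(c, cons(c, 0)))

1. cons(m(cons(cons(c, a), m(cons(cons(c, a), cons(a, a)), cons(0, 0), 0)), cons(c, cons(c, m(c, m(cons(cons(c, a), cons(a, a)), a, cons(c, 0)), cons(c, cons(0, c))))), cons(cons(c, 0), c)), cons(c, cons(c, m(c, a, cons(c, cons(0, 0))))))  →  cons(m(cons(cons(c, a), cons(0, 0)), cons(c, cons(c, m(c, m(cons(cons(c, a), cons(a, a)), a, cons(c, 0)), cons(c, cons(0, c))))), cons(cons(c, 0), c)), cons(c, cons(c, m(c, a, cons(c, cons(0, 0))))))   [R1 at 1.1.2]
2. cons(m(cons(cons(c, a), cons(0, 0)), cons(c, cons(c, m(c, m(cons(cons(c, a), cons(a, a)), a, cons(c, 0)), cons(c, cons(0, c))))), cons(cons(c, 0), c)), cons(c, cons(c, m(c, a, cons(c, cons(0, 0))))))  →  cons(cons(c, cons(c, m(c, m(cons(cons(c, a), cons(a, a)), a, cons(c, 0)), cons(c, cons(0, c))))), cons(c, cons(c, m(c, a, cons(c, cons(0, 0))))))   [R1 at 1]
3. cons(cons(c, cons(c, m(c, m(cons(cons(c, a), cons(a, a)), a, cons(c, 0)), cons(c, cons(0, c))))), cons(c, cons(c, m(c, a, cons(c, cons(0, 0))))))  →  cons(cons(c, cons(c, m(c, a, cons(c, cons(0, c))))), cons(c, cons(c, m(c, a, cons(c, cons(0, 0))))))   [R1 at 1.2.2.2]
4. cons(cons(c, cons(c, m(c, a, cons(c, cons(0, c))))), cons(c, cons(c, m(c, a, cons(c, cons(0, 0))))))  →  cons(cons(c, cons(c, c)), cons(c, cons(c, m(c, a, cons(c, cons(0, 0))))))   [R3 at 1.2.2]
5. cons(cons(c, cons(c, c)), cons(c, cons(c, m(c, a, cons(c, cons(0, 0))))))  →  cons(cons(c, cons(c, c)), cons(c, cons(c, 0)))   [R3 at 2.2.2]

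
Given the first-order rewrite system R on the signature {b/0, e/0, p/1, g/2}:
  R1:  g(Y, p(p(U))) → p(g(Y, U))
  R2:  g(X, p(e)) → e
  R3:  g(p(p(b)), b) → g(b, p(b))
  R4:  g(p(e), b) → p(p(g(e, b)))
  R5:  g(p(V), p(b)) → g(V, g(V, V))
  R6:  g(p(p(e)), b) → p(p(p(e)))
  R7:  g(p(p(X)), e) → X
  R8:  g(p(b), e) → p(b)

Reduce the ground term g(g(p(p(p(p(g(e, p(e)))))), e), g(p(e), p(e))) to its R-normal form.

e

1. g(g(p(p(p(p(g(e, p(e)))))), e), g(p(e), p(e)))  →  g(p(p(g(e, p(e)))), g(p(e), p(e)))   [R7 at 1]
2. g(p(p(g(e, p(e)))), g(p(e), p(e)))  →  g(p(p(e)), g(p(e), p(e)))   [R2 at 1.1.1]
3. g(p(p(e)), g(p(e), p(e)))  →  g(p(p(e)), e)   [R2 at 2]
4. g(p(p(e)), e)  →  e   [R7 at ε]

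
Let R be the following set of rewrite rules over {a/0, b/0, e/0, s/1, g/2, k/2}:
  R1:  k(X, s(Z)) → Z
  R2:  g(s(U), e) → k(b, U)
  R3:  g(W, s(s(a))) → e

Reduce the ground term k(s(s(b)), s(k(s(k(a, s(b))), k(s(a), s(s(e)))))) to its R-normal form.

1. k(s(s(b)), s(k(s(k(a, s(b))), k(s(a), s(s(e))))))  →  k(s(k(a, s(b))), k(s(a), s(s(e))))   [R1 at ε]
2. k(s(k(a, s(b))), k(s(a), s(s(e))))  →  k(s(b), k(s(a), s(s(e))))   [R1 at 1.1]
3. k(s(b), k(s(a), s(s(e))))  →  k(s(b), s(e))   [R1 at 2]
4. k(s(b), s(e))  →  e   [R1 at ε]

e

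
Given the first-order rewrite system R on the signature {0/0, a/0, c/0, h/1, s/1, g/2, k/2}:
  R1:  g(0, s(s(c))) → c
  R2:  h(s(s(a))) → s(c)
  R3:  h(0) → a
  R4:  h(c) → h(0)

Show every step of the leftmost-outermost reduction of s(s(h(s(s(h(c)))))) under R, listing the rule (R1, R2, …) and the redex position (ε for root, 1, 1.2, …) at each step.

1. s(s(h(s(s(h(c))))))  →  s(s(h(s(s(h(0))))))   [R4 at 1.1.1.1.1]
2. s(s(h(s(s(h(0))))))  →  s(s(h(s(s(a)))))   [R3 at 1.1.1.1.1]
3. s(s(h(s(s(a)))))  →  s(s(s(c)))   [R2 at 1.1]

s(s(s(c)))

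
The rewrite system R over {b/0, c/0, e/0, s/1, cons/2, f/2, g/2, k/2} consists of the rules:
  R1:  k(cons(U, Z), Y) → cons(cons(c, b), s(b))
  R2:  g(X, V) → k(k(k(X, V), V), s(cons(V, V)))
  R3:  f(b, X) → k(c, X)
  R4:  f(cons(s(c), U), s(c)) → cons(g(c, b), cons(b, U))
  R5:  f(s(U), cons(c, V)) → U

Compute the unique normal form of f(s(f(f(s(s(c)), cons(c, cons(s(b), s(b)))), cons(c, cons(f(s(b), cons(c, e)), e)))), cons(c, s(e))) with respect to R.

1. f(s(f(f(s(s(c)), cons(c, cons(s(b), s(b)))), cons(c, cons(f(s(b), cons(c, e)), e)))), cons(c, s(e)))  →  f(f(s(s(c)), cons(c, cons(s(b), s(b)))), cons(c, cons(f(s(b), cons(c, e)), e)))   [R5 at ε]
2. f(f(s(s(c)), cons(c, cons(s(b), s(b)))), cons(c, cons(f(s(b), cons(c, e)), e)))  →  f(s(c), cons(c, cons(f(s(b), cons(c, e)), e)))   [R5 at 1]
3. f(s(c), cons(c, cons(f(s(b), cons(c, e)), e)))  →  c   [R5 at ε]

c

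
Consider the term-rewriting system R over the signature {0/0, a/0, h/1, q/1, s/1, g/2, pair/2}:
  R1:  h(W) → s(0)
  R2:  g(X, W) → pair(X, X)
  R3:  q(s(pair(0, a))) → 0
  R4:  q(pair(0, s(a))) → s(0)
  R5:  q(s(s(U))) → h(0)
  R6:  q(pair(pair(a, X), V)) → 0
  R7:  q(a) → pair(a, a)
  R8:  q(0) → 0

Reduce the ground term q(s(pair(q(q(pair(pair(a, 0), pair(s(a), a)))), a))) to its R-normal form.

0

1. q(s(pair(q(q(pair(pair(a, 0), pair(s(a), a)))), a)))  →  q(s(pair(q(0), a)))   [R6 at 1.1.1.1]
2. q(s(pair(q(0), a)))  →  q(s(pair(0, a)))   [R8 at 1.1.1]
3. q(s(pair(0, a)))  →  0   [R3 at ε]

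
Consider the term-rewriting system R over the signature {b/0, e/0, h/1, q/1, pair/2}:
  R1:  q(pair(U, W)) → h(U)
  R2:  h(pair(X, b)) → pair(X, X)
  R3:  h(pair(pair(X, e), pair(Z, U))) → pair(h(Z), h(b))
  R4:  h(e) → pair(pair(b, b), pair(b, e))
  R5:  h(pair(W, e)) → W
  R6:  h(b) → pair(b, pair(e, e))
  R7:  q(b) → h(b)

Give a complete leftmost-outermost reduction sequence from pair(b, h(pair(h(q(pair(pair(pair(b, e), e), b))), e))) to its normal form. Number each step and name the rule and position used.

1. pair(b, h(pair(h(q(pair(pair(pair(b, e), e), b))), e)))  →  pair(b, h(q(pair(pair(pair(b, e), e), b))))   [R5 at 2]
2. pair(b, h(q(pair(pair(pair(b, e), e), b))))  →  pair(b, h(h(pair(pair(b, e), e))))   [R1 at 2.1]
3. pair(b, h(h(pair(pair(b, e), e))))  →  pair(b, h(pair(b, e)))   [R5 at 2.1]
4. pair(b, h(pair(b, e)))  →  pair(b, b)   [R5 at 2]

pair(b, b)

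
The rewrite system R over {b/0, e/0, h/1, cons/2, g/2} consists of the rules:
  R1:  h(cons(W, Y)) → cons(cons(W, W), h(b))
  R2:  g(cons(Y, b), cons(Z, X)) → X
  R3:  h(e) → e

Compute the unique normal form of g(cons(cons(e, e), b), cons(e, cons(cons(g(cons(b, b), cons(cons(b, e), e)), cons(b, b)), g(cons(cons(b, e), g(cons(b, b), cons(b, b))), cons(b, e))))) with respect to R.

1. g(cons(cons(e, e), b), cons(e, cons(cons(g(cons(b, b), cons(cons(b, e), e)), cons(b, b)), g(cons(cons(b, e), g(cons(b, b), cons(b, b))), cons(b, e)))))  →  cons(cons(g(cons(b, b), cons(cons(b, e), e)), cons(b, b)), g(cons(cons(b, e), g(cons(b, b), cons(b, b))), cons(b, e)))   [R2 at ε]
2. cons(cons(g(cons(b, b), cons(cons(b, e), e)), cons(b, b)), g(cons(cons(b, e), g(cons(b, b), cons(b, b))), cons(b, e)))  →  cons(cons(e, cons(b, b)), g(cons(cons(b, e), g(cons(b, b), cons(b, b))), cons(b, e)))   [R2 at 1.1]
3. cons(cons(e, cons(b, b)), g(cons(cons(b, e), g(cons(b, b), cons(b, b))), cons(b, e)))  →  cons(cons(e, cons(b, b)), g(cons(cons(b, e), b), cons(b, e)))   [R2 at 2.1.2]
4. cons(cons(e, cons(b, b)), g(cons(cons(b, e), b), cons(b, e)))  →  cons(cons(e, cons(b, b)), e)   [R2 at 2]

cons(cons(e, cons(b, b)), e)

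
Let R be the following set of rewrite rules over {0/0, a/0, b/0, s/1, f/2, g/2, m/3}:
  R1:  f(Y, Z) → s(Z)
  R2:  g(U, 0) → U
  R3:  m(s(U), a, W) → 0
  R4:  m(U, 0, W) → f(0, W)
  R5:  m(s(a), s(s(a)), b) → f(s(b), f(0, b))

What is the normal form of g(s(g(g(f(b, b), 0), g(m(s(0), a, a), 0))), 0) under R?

s(s(b))

1. g(s(g(g(f(b, b), 0), g(m(s(0), a, a), 0))), 0)  →  s(g(g(f(b, b), 0), g(m(s(0), a, a), 0)))   [R2 at ε]
2. s(g(g(f(b, b), 0), g(m(s(0), a, a), 0)))  →  s(g(f(b, b), g(m(s(0), a, a), 0)))   [R2 at 1.1]
3. s(g(f(b, b), g(m(s(0), a, a), 0)))  →  s(g(s(b), g(m(s(0), a, a), 0)))   [R1 at 1.1]
4. s(g(s(b), g(m(s(0), a, a), 0)))  →  s(g(s(b), m(s(0), a, a)))   [R2 at 1.2]
5. s(g(s(b), m(s(0), a, a)))  →  s(g(s(b), 0))   [R3 at 1.2]
6. s(g(s(b), 0))  →  s(s(b))   [R2 at 1]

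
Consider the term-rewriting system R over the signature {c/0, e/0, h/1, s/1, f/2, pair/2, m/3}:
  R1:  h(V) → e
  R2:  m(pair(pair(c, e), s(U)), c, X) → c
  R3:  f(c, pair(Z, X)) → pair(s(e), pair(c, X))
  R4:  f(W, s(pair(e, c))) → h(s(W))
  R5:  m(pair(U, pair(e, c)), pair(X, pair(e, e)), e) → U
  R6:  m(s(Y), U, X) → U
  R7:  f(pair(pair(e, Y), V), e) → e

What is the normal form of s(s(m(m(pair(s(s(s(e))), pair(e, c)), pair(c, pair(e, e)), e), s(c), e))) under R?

1. s(s(m(m(pair(s(s(s(e))), pair(e, c)), pair(c, pair(e, e)), e), s(c), e)))  →  s(s(m(s(s(s(e))), s(c), e)))   [R5 at 1.1.1]
2. s(s(m(s(s(s(e))), s(c), e)))  →  s(s(s(c)))   [R6 at 1.1]

s(s(s(c)))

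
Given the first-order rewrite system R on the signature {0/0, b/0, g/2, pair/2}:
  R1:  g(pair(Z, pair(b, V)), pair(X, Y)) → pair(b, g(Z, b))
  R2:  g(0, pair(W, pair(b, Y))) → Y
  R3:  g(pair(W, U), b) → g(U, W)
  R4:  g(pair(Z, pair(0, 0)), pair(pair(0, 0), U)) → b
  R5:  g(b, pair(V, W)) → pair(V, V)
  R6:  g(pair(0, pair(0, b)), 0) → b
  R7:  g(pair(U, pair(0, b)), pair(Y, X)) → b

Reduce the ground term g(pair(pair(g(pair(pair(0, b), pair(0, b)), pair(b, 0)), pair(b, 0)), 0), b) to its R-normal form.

1. g(pair(pair(g(pair(pair(0, b), pair(0, b)), pair(b, 0)), pair(b, 0)), 0), b)  →  g(0, pair(g(pair(pair(0, b), pair(0, b)), pair(b, 0)), pair(b, 0)))   [R3 at ε]
2. g(0, pair(g(pair(pair(0, b), pair(0, b)), pair(b, 0)), pair(b, 0)))  →  0   [R2 at ε]

0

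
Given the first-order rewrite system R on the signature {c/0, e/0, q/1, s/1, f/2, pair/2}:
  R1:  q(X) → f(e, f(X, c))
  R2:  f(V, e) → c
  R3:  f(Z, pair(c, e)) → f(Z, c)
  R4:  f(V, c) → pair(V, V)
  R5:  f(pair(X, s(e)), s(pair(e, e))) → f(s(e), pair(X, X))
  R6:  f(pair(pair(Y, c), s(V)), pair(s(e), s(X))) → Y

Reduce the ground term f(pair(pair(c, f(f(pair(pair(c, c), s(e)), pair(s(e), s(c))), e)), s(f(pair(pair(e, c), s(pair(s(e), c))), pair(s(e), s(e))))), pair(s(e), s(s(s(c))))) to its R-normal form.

1. f(pair(pair(c, f(f(pair(pair(c, c), s(e)), pair(s(e), s(c))), e)), s(f(pair(pair(e, c), s(pair(s(e), c))), pair(s(e), s(e))))), pair(s(e), s(s(s(c)))))  →  f(pair(pair(c, c), s(f(pair(pair(e, c), s(pair(s(e), c))), pair(s(e), s(e))))), pair(s(e), s(s(s(c)))))   [R2 at 1.1.2]
2. f(pair(pair(c, c), s(f(pair(pair(e, c), s(pair(s(e), c))), pair(s(e), s(e))))), pair(s(e), s(s(s(c)))))  →  c   [R6 at ε]

c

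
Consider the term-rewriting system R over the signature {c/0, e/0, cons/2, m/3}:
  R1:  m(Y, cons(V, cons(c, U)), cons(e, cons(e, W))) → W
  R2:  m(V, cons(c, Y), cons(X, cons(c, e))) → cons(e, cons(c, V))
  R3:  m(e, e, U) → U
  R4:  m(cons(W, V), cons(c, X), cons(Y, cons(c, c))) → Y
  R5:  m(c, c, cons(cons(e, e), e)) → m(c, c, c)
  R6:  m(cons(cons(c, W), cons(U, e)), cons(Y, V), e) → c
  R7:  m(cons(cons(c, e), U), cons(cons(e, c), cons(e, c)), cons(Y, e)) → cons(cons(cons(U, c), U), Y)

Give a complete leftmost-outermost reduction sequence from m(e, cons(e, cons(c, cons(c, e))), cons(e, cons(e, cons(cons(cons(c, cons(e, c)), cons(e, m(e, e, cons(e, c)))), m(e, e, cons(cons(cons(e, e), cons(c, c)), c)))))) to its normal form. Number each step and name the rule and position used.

cons(cons(cons(c, cons(e, c)), cons(e, cons(e, c))), cons(cons(cons(e, e), cons(c, c)), c))

1. m(e, cons(e, cons(c, cons(c, e))), cons(e, cons(e, cons(cons(cons(c, cons(e, c)), cons(e, m(e, e, cons(e, c)))), m(e, e, cons(cons(cons(e, e), cons(c, c)), c))))))  →  cons(cons(cons(c, cons(e, c)), cons(e, m(e, e, cons(e, c)))), m(e, e, cons(cons(cons(e, e), cons(c, c)), c)))   [R1 at ε]
2. cons(cons(cons(c, cons(e, c)), cons(e, m(e, e, cons(e, c)))), m(e, e, cons(cons(cons(e, e), cons(c, c)), c)))  →  cons(cons(cons(c, cons(e, c)), cons(e, cons(e, c))), m(e, e, cons(cons(cons(e, e), cons(c, c)), c)))   [R3 at 1.2.2]
3. cons(cons(cons(c, cons(e, c)), cons(e, cons(e, c))), m(e, e, cons(cons(cons(e, e), cons(c, c)), c)))  →  cons(cons(cons(c, cons(e, c)), cons(e, cons(e, c))), cons(cons(cons(e, e), cons(c, c)), c))   [R3 at 2]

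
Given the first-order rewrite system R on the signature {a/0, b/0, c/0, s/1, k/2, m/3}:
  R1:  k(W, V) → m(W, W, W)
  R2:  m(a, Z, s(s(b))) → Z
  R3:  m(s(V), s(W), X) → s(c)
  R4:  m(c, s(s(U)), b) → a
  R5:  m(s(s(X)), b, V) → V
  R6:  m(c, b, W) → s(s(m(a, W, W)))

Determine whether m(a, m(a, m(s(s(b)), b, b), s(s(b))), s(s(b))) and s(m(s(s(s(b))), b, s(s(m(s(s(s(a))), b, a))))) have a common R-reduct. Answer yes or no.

Reduce t₁ = m(a, m(a, m(s(s(b)), b, b), s(s(b))), s(s(b))):
1. m(a, m(a, m(s(s(b)), b, b), s(s(b))), s(s(b)))  →  m(a, m(s(s(b)), b, b), s(s(b)))   [R2 at ε]
2. m(a, m(s(s(b)), b, b), s(s(b)))  →  m(s(s(b)), b, b)   [R2 at ε]
3. m(s(s(b)), b, b)  →  b   [R5 at ε]

Reduce t₂ = s(m(s(s(s(b))), b, s(s(m(s(s(s(a))), b, a))))):
1. s(m(s(s(s(b))), b, s(s(m(s(s(s(a))), b, a)))))  →  s(s(s(m(s(s(s(a))), b, a))))   [R5 at 1]
2. s(s(s(m(s(s(s(a))), b, a))))  →  s(s(s(a)))   [R5 at 1.1.1]

no — NF(t₁) = b, NF(t₂) = s(s(s(a)))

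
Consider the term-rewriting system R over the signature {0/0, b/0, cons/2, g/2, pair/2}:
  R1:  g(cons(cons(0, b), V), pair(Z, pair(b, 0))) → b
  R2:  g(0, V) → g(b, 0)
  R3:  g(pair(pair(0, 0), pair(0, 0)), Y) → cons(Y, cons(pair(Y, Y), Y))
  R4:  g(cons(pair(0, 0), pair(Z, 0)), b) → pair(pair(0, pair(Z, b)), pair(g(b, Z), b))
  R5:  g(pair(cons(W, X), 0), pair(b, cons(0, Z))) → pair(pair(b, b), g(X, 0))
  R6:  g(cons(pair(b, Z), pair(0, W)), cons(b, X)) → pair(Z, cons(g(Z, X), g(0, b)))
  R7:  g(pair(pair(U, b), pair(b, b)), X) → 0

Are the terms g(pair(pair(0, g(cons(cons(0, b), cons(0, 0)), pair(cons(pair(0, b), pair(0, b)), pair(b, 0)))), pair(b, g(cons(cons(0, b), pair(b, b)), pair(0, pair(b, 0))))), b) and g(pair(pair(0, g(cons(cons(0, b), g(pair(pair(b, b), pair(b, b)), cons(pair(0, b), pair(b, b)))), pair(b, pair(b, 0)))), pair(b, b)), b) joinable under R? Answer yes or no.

Reduce t₁ = g(pair(pair(0, g(cons(cons(0, b), cons(0, 0)), pair(cons(pair(0, b), pair(0, b)), pair(b, 0)))), pair(b, g(cons(cons(0, b), pair(b, b)), pair(0, pair(b, 0))))), b):
1. g(pair(pair(0, g(cons(cons(0, b), cons(0, 0)), pair(cons(pair(0, b), pair(0, b)), pair(b, 0)))), pair(b, g(cons(cons(0, b), pair(b, b)), pair(0, pair(b, 0))))), b)  →  g(pair(pair(0, b), pair(b, g(cons(cons(0, b), pair(b, b)), pair(0, pair(b, 0))))), b)   [R1 at 1.1.2]
2. g(pair(pair(0, b), pair(b, g(cons(cons(0, b), pair(b, b)), pair(0, pair(b, 0))))), b)  →  g(pair(pair(0, b), pair(b, b)), b)   [R1 at 1.2.2]
3. g(pair(pair(0, b), pair(b, b)), b)  →  0   [R7 at ε]

Reduce t₂ = g(pair(pair(0, g(cons(cons(0, b), g(pair(pair(b, b), pair(b, b)), cons(pair(0, b), pair(b, b)))), pair(b, pair(b, 0)))), pair(b, b)), b):
1. g(pair(pair(0, g(cons(cons(0, b), g(pair(pair(b, b), pair(b, b)), cons(pair(0, b), pair(b, b)))), pair(b, pair(b, 0)))), pair(b, b)), b)  →  g(pair(pair(0, b), pair(b, b)), b)   [R1 at 1.1.2]
2. g(pair(pair(0, b), pair(b, b)), b)  →  0   [R7 at ε]

yes — NF(t₁) = 0, NF(t₂) = 0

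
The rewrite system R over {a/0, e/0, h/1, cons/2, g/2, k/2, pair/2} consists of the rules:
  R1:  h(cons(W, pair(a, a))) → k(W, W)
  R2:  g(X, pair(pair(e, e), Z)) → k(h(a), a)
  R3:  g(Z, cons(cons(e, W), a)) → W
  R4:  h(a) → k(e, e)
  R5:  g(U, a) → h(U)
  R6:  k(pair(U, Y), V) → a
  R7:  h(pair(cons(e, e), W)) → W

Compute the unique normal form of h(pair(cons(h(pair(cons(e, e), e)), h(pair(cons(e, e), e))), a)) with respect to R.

1. h(pair(cons(h(pair(cons(e, e), e)), h(pair(cons(e, e), e))), a))  →  h(pair(cons(e, h(pair(cons(e, e), e))), a))   [R7 at 1.1.1]
2. h(pair(cons(e, h(pair(cons(e, e), e))), a))  →  h(pair(cons(e, e), a))   [R7 at 1.1.2]
3. h(pair(cons(e, e), a))  →  a   [R7 at ε]

a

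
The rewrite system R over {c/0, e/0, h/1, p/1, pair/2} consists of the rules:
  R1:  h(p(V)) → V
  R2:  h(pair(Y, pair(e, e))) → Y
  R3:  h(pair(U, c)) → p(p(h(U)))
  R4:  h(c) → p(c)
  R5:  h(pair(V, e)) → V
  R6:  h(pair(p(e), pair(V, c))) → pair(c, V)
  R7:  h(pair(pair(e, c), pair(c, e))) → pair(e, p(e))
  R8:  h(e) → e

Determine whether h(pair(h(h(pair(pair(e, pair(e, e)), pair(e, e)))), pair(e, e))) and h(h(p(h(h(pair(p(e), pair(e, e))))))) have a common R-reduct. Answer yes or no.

Reduce t₁ = h(pair(h(h(pair(pair(e, pair(e, e)), pair(e, e)))), pair(e, e))):
1. h(pair(h(h(pair(pair(e, pair(e, e)), pair(e, e)))), pair(e, e)))  →  h(h(pair(pair(e, pair(e, e)), pair(e, e))))   [R2 at ε]
2. h(h(pair(pair(e, pair(e, e)), pair(e, e))))  →  h(pair(e, pair(e, e)))   [R2 at 1]
3. h(pair(e, pair(e, e)))  →  e   [R2 at ε]

Reduce t₂ = h(h(p(h(h(pair(p(e), pair(e, e))))))):
1. h(h(p(h(h(pair(p(e), pair(e, e)))))))  →  h(h(h(pair(p(e), pair(e, e)))))   [R1 at 1]
2. h(h(h(pair(p(e), pair(e, e)))))  →  h(h(p(e)))   [R2 at 1.1]
3. h(h(p(e)))  →  h(e)   [R1 at 1]
4. h(e)  →  e   [R8 at ε]

yes — NF(t₁) = e, NF(t₂) = e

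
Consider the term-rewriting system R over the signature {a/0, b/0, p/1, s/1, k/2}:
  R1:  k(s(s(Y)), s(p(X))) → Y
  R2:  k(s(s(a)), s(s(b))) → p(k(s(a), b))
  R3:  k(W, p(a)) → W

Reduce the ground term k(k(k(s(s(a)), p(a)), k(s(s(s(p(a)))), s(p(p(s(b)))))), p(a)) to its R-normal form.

1. k(k(k(s(s(a)), p(a)), k(s(s(s(p(a)))), s(p(p(s(b)))))), p(a))  →  k(k(s(s(a)), p(a)), k(s(s(s(p(a)))), s(p(p(s(b))))))   [R3 at ε]
2. k(k(s(s(a)), p(a)), k(s(s(s(p(a)))), s(p(p(s(b))))))  →  k(s(s(a)), k(s(s(s(p(a)))), s(p(p(s(b))))))   [R3 at 1]
3. k(s(s(a)), k(s(s(s(p(a)))), s(p(p(s(b))))))  →  k(s(s(a)), s(p(a)))   [R1 at 2]
4. k(s(s(a)), s(p(a)))  →  a   [R1 at ε]

a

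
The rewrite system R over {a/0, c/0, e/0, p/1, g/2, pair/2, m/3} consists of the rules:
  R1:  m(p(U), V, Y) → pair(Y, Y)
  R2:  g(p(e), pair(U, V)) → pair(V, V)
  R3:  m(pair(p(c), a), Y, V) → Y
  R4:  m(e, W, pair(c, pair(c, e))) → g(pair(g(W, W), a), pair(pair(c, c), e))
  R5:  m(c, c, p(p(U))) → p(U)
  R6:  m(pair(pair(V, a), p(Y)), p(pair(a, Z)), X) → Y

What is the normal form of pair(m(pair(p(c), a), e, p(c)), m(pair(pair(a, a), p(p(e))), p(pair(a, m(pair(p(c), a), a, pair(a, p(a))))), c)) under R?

1. pair(m(pair(p(c), a), e, p(c)), m(pair(pair(a, a), p(p(e))), p(pair(a, m(pair(p(c), a), a, pair(a, p(a))))), c))  →  pair(e, m(pair(pair(a, a), p(p(e))), p(pair(a, m(pair(p(c), a), a, pair(a, p(a))))), c))   [R3 at 1]
2. pair(e, m(pair(pair(a, a), p(p(e))), p(pair(a, m(pair(p(c), a), a, pair(a, p(a))))), c))  →  pair(e, p(e))   [R6 at 2]

pair(e, p(e))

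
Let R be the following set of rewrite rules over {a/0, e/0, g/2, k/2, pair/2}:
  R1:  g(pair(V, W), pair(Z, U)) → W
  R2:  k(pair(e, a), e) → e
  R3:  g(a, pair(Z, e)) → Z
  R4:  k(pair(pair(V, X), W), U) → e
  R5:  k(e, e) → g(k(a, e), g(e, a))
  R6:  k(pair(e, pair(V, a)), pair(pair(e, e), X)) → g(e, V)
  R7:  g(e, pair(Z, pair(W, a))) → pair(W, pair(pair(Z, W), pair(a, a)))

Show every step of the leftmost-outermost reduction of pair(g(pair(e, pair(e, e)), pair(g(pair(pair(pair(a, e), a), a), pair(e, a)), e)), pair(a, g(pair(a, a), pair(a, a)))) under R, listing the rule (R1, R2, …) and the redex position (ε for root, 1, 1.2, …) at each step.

pair(pair(e, e), pair(a, a))

1. pair(g(pair(e, pair(e, e)), pair(g(pair(pair(pair(a, e), a), a), pair(e, a)), e)), pair(a, g(pair(a, a), pair(a, a))))  →  pair(pair(e, e), pair(a, g(pair(a, a), pair(a, a))))   [R1 at 1]
2. pair(pair(e, e), pair(a, g(pair(a, a), pair(a, a))))  →  pair(pair(e, e), pair(a, a))   [R1 at 2.2]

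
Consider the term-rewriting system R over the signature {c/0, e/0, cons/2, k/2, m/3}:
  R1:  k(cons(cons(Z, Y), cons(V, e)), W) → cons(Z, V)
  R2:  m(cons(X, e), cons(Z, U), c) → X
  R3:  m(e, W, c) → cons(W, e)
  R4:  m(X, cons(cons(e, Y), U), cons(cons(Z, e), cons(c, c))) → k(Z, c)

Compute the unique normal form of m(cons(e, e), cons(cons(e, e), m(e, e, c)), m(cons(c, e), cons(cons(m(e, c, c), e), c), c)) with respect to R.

1. m(cons(e, e), cons(cons(e, e), m(e, e, c)), m(cons(c, e), cons(cons(m(e, c, c), e), c), c))  →  m(cons(e, e), cons(cons(e, e), cons(e, e)), m(cons(c, e), cons(cons(m(e, c, c), e), c), c))   [R3 at 2.2]
2. m(cons(e, e), cons(cons(e, e), cons(e, e)), m(cons(c, e), cons(cons(m(e, c, c), e), c), c))  →  m(cons(e, e), cons(cons(e, e), cons(e, e)), c)   [R2 at 3]
3. m(cons(e, e), cons(cons(e, e), cons(e, e)), c)  →  e   [R2 at ε]

e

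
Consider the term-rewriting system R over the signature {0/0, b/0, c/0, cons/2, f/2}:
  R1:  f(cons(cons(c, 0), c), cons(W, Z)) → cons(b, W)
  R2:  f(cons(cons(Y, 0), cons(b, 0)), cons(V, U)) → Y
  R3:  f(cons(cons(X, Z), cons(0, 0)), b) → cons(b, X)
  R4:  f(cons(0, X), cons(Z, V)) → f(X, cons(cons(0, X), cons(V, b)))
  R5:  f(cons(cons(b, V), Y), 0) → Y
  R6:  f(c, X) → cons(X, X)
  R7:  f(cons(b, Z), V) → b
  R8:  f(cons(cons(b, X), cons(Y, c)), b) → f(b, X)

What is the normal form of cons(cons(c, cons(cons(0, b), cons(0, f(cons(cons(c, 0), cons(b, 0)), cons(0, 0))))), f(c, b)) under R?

1. cons(cons(c, cons(cons(0, b), cons(0, f(cons(cons(c, 0), cons(b, 0)), cons(0, 0))))), f(c, b))  →  cons(cons(c, cons(cons(0, b), cons(0, c))), f(c, b))   [R2 at 1.2.2.2]
2. cons(cons(c, cons(cons(0, b), cons(0, c))), f(c, b))  →  cons(cons(c, cons(cons(0, b), cons(0, c))), cons(b, b))   [R6 at 2]

cons(cons(c, cons(cons(0, b), cons(0, c))), cons(b, b))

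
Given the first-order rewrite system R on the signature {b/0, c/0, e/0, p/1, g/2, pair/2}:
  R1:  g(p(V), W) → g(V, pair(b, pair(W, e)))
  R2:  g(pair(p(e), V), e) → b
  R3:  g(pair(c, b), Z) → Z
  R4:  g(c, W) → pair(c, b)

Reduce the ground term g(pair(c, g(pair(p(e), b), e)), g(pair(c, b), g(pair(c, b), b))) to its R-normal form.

b

1. g(pair(c, g(pair(p(e), b), e)), g(pair(c, b), g(pair(c, b), b)))  →  g(pair(c, b), g(pair(c, b), g(pair(c, b), b)))   [R2 at 1.2]
2. g(pair(c, b), g(pair(c, b), g(pair(c, b), b)))  →  g(pair(c, b), g(pair(c, b), b))   [R3 at ε]
3. g(pair(c, b), g(pair(c, b), b))  →  g(pair(c, b), b)   [R3 at ε]
4. g(pair(c, b), b)  →  b   [R3 at ε]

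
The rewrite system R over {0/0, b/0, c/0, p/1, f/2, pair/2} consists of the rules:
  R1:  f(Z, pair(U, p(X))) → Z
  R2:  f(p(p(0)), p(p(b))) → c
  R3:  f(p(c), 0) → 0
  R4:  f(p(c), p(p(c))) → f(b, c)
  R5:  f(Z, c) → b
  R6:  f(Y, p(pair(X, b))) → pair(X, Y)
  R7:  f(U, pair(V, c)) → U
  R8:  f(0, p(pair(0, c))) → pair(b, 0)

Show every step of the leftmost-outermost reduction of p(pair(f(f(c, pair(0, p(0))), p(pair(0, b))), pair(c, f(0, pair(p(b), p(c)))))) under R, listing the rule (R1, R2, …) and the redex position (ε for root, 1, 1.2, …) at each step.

p(pair(pair(0, c), pair(c, 0)))

1. p(pair(f(f(c, pair(0, p(0))), p(pair(0, b))), pair(c, f(0, pair(p(b), p(c))))))  →  p(pair(pair(0, f(c, pair(0, p(0)))), pair(c, f(0, pair(p(b), p(c))))))   [R6 at 1.1]
2. p(pair(pair(0, f(c, pair(0, p(0)))), pair(c, f(0, pair(p(b), p(c))))))  →  p(pair(pair(0, c), pair(c, f(0, pair(p(b), p(c))))))   [R1 at 1.1.2]
3. p(pair(pair(0, c), pair(c, f(0, pair(p(b), p(c))))))  →  p(pair(pair(0, c), pair(c, 0)))   [R1 at 1.2.2]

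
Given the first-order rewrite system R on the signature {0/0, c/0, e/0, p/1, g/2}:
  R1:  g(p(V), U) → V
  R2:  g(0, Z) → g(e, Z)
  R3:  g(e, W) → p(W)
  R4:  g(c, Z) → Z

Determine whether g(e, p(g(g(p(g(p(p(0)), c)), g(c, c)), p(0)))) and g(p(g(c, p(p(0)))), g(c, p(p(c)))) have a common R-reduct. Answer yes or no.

yes — NF(t₁) = p(p(0)), NF(t₂) = p(p(0))

Reduce t₁ = g(e, p(g(g(p(g(p(p(0)), c)), g(c, c)), p(0)))):
1. g(e, p(g(g(p(g(p(p(0)), c)), g(c, c)), p(0))))  →  p(p(g(g(p(g(p(p(0)), c)), g(c, c)), p(0))))   [R3 at ε]
2. p(p(g(g(p(g(p(p(0)), c)), g(c, c)), p(0))))  →  p(p(g(g(p(p(0)), c), p(0))))   [R1 at 1.1.1]
3. p(p(g(g(p(p(0)), c), p(0))))  →  p(p(g(p(0), p(0))))   [R1 at 1.1.1]
4. p(p(g(p(0), p(0))))  →  p(p(0))   [R1 at 1.1]

Reduce t₂ = g(p(g(c, p(p(0)))), g(c, p(p(c)))):
1. g(p(g(c, p(p(0)))), g(c, p(p(c))))  →  g(c, p(p(0)))   [R1 at ε]
2. g(c, p(p(0)))  →  p(p(0))   [R4 at ε]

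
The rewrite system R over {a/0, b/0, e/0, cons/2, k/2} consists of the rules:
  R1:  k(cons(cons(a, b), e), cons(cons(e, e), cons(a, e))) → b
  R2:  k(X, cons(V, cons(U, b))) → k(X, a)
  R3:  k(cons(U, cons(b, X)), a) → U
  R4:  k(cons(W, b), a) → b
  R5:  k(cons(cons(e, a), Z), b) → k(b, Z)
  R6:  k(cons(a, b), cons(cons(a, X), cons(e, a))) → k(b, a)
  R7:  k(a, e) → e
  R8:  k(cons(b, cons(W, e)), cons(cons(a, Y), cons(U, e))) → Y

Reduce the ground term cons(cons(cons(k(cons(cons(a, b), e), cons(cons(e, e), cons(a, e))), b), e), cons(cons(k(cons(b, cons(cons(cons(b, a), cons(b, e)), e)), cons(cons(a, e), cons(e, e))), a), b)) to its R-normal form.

cons(cons(cons(b, b), e), cons(cons(e, a), b))

1. cons(cons(cons(k(cons(cons(a, b), e), cons(cons(e, e), cons(a, e))), b), e), cons(cons(k(cons(b, cons(cons(cons(b, a), cons(b, e)), e)), cons(cons(a, e), cons(e, e))), a), b))  →  cons(cons(cons(b, b), e), cons(cons(k(cons(b, cons(cons(cons(b, a), cons(b, e)), e)), cons(cons(a, e), cons(e, e))), a), b))   [R1 at 1.1.1]
2. cons(cons(cons(b, b), e), cons(cons(k(cons(b, cons(cons(cons(b, a), cons(b, e)), e)), cons(cons(a, e), cons(e, e))), a), b))  →  cons(cons(cons(b, b), e), cons(cons(e, a), b))   [R8 at 2.1.1]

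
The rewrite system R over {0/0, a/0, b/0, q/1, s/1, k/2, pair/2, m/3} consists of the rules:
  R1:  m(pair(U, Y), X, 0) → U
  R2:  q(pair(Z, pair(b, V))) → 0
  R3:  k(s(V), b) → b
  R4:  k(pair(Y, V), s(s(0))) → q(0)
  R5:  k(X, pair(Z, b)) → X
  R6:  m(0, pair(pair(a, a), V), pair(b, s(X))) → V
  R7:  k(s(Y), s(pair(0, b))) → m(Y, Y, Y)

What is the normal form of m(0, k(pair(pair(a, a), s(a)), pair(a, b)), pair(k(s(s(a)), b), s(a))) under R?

1. m(0, k(pair(pair(a, a), s(a)), pair(a, b)), pair(k(s(s(a)), b), s(a)))  →  m(0, pair(pair(a, a), s(a)), pair(k(s(s(a)), b), s(a)))   [R5 at 2]
2. m(0, pair(pair(a, a), s(a)), pair(k(s(s(a)), b), s(a)))  →  m(0, pair(pair(a, a), s(a)), pair(b, s(a)))   [R3 at 3.1]
3. m(0, pair(pair(a, a), s(a)), pair(b, s(a)))  →  s(a)   [R6 at ε]

s(a)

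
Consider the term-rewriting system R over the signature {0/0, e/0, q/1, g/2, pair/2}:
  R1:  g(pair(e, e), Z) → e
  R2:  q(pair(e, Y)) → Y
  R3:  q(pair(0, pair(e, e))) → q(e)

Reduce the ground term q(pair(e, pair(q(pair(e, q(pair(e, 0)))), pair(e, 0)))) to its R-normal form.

1. q(pair(e, pair(q(pair(e, q(pair(e, 0)))), pair(e, 0))))  →  pair(q(pair(e, q(pair(e, 0)))), pair(e, 0))   [R2 at ε]
2. pair(q(pair(e, q(pair(e, 0)))), pair(e, 0))  →  pair(q(pair(e, 0)), pair(e, 0))   [R2 at 1]
3. pair(q(pair(e, 0)), pair(e, 0))  →  pair(0, pair(e, 0))   [R2 at 1]

pair(0, pair(e, 0))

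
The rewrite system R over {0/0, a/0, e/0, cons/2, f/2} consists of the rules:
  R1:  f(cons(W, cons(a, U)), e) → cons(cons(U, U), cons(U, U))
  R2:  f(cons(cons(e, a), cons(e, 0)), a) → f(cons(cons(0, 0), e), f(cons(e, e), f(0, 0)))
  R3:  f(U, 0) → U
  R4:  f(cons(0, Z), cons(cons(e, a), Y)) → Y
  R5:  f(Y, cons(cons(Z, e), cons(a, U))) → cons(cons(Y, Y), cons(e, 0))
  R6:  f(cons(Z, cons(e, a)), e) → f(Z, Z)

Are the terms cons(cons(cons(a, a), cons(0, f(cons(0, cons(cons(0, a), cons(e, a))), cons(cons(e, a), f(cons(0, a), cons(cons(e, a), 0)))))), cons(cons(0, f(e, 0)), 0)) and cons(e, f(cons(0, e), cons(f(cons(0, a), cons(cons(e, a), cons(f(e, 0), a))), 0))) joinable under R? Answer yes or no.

Reduce t₁ = cons(cons(cons(a, a), cons(0, f(cons(0, cons(cons(0, a), cons(e, a))), cons(cons(e, a), f(cons(0, a), cons(cons(e, a), 0)))))), cons(cons(0, f(e, 0)), 0)):
1. cons(cons(cons(a, a), cons(0, f(cons(0, cons(cons(0, a), cons(e, a))), cons(cons(e, a), f(cons(0, a), cons(cons(e, a), 0)))))), cons(cons(0, f(e, 0)), 0))  →  cons(cons(cons(a, a), cons(0, f(cons(0, a), cons(cons(e, a), 0)))), cons(cons(0, f(e, 0)), 0))   [R4 at 1.2.2]
2. cons(cons(cons(a, a), cons(0, f(cons(0, a), cons(cons(e, a), 0)))), cons(cons(0, f(e, 0)), 0))  →  cons(cons(cons(a, a), cons(0, 0)), cons(cons(0, f(e, 0)), 0))   [R4 at 1.2.2]
3. cons(cons(cons(a, a), cons(0, 0)), cons(cons(0, f(e, 0)), 0))  →  cons(cons(cons(a, a), cons(0, 0)), cons(cons(0, e), 0))   [R3 at 2.1.2]

Reduce t₂ = cons(e, f(cons(0, e), cons(f(cons(0, a), cons(cons(e, a), cons(f(e, 0), a))), 0))):
1. cons(e, f(cons(0, e), cons(f(cons(0, a), cons(cons(e, a), cons(f(e, 0), a))), 0)))  →  cons(e, f(cons(0, e), cons(cons(f(e, 0), a), 0)))   [R4 at 2.2.1]
2. cons(e, f(cons(0, e), cons(cons(f(e, 0), a), 0)))  →  cons(e, f(cons(0, e), cons(cons(e, a), 0)))   [R3 at 2.2.1.1]
3. cons(e, f(cons(0, e), cons(cons(e, a), 0)))  →  cons(e, 0)   [R4 at 2]

no — NF(t₁) = cons(cons(cons(a, a), cons(0, 0)), cons(cons(0, e), 0)), NF(t₂) = cons(e, 0)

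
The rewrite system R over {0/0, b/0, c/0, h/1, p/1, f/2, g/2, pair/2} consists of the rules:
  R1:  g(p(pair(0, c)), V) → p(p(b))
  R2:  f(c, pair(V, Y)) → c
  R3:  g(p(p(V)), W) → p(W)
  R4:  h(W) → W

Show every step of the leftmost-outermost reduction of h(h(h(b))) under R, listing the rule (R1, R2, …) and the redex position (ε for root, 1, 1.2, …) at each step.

b

1. h(h(h(b)))  →  h(h(b))   [R4 at ε]
2. h(h(b))  →  h(b)   [R4 at ε]
3. h(b)  →  b   [R4 at ε]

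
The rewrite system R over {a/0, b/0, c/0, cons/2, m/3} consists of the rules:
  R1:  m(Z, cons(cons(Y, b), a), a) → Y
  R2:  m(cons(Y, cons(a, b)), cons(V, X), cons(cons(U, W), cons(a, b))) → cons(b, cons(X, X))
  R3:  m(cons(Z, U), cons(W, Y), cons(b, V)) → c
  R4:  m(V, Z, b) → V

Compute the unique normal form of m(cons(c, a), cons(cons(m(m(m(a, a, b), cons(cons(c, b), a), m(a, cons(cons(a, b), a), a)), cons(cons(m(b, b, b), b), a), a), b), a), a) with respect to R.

b

1. m(cons(c, a), cons(cons(m(m(m(a, a, b), cons(cons(c, b), a), m(a, cons(cons(a, b), a), a)), cons(cons(m(b, b, b), b), a), a), b), a), a)  →  m(m(m(a, a, b), cons(cons(c, b), a), m(a, cons(cons(a, b), a), a)), cons(cons(m(b, b, b), b), a), a)   [R1 at ε]
2. m(m(m(a, a, b), cons(cons(c, b), a), m(a, cons(cons(a, b), a), a)), cons(cons(m(b, b, b), b), a), a)  →  m(b, b, b)   [R1 at ε]
3. m(b, b, b)  →  b   [R4 at ε]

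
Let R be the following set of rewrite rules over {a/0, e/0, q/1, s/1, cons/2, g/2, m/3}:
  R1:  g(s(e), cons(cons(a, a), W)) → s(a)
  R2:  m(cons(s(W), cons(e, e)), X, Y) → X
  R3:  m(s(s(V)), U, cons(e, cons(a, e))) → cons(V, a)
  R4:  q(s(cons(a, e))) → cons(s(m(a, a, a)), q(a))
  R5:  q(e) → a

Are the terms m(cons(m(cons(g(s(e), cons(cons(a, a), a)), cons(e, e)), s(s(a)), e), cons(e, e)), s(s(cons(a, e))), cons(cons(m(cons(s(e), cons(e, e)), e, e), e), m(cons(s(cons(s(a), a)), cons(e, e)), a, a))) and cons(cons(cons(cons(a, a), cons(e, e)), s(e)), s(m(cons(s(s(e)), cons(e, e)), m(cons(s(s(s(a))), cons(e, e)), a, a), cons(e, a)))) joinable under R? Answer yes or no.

no — NF(t₁) = s(s(cons(a, e))), NF(t₂) = cons(cons(cons(cons(a, a), cons(e, e)), s(e)), s(a))

Reduce t₁ = m(cons(m(cons(g(s(e), cons(cons(a, a), a)), cons(e, e)), s(s(a)), e), cons(e, e)), s(s(cons(a, e))), cons(cons(m(cons(s(e), cons(e, e)), e, e), e), m(cons(s(cons(s(a), a)), cons(e, e)), a, a))):
1. m(cons(m(cons(g(s(e), cons(cons(a, a), a)), cons(e, e)), s(s(a)), e), cons(e, e)), s(s(cons(a, e))), cons(cons(m(cons(s(e), cons(e, e)), e, e), e), m(cons(s(cons(s(a), a)), cons(e, e)), a, a)))  →  m(cons(m(cons(s(a), cons(e, e)), s(s(a)), e), cons(e, e)), s(s(cons(a, e))), cons(cons(m(cons(s(e), cons(e, e)), e, e), e), m(cons(s(cons(s(a), a)), cons(e, e)), a, a)))   [R1 at 1.1.1.1]
2. m(cons(m(cons(s(a), cons(e, e)), s(s(a)), e), cons(e, e)), s(s(cons(a, e))), cons(cons(m(cons(s(e), cons(e, e)), e, e), e), m(cons(s(cons(s(a), a)), cons(e, e)), a, a)))  →  m(cons(s(s(a)), cons(e, e)), s(s(cons(a, e))), cons(cons(m(cons(s(e), cons(e, e)), e, e), e), m(cons(s(cons(s(a), a)), cons(e, e)), a, a)))   [R2 at 1.1]
3. m(cons(s(s(a)), cons(e, e)), s(s(cons(a, e))), cons(cons(m(cons(s(e), cons(e, e)), e, e), e), m(cons(s(cons(s(a), a)), cons(e, e)), a, a)))  →  s(s(cons(a, e)))   [R2 at ε]

Reduce t₂ = cons(cons(cons(cons(a, a), cons(e, e)), s(e)), s(m(cons(s(s(e)), cons(e, e)), m(cons(s(s(s(a))), cons(e, e)), a, a), cons(e, a)))):
1. cons(cons(cons(cons(a, a), cons(e, e)), s(e)), s(m(cons(s(s(e)), cons(e, e)), m(cons(s(s(s(a))), cons(e, e)), a, a), cons(e, a))))  →  cons(cons(cons(cons(a, a), cons(e, e)), s(e)), s(m(cons(s(s(s(a))), cons(e, e)), a, a)))   [R2 at 2.1]
2. cons(cons(cons(cons(a, a), cons(e, e)), s(e)), s(m(cons(s(s(s(a))), cons(e, e)), a, a)))  →  cons(cons(cons(cons(a, a), cons(e, e)), s(e)), s(a))   [R2 at 2.1]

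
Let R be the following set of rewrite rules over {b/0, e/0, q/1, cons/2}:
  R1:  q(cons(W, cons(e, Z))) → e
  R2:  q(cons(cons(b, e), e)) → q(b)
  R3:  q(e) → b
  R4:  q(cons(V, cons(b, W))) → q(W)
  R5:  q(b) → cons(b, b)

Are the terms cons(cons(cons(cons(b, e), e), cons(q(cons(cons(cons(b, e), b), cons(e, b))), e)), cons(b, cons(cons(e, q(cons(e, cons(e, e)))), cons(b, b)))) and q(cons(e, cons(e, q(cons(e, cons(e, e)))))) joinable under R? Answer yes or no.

Reduce t₁ = cons(cons(cons(cons(b, e), e), cons(q(cons(cons(cons(b, e), b), cons(e, b))), e)), cons(b, cons(cons(e, q(cons(e, cons(e, e)))), cons(b, b)))):
1. cons(cons(cons(cons(b, e), e), cons(q(cons(cons(cons(b, e), b), cons(e, b))), e)), cons(b, cons(cons(e, q(cons(e, cons(e, e)))), cons(b, b))))  →  cons(cons(cons(cons(b, e), e), cons(e, e)), cons(b, cons(cons(e, q(cons(e, cons(e, e)))), cons(b, b))))   [R1 at 1.2.1]
2. cons(cons(cons(cons(b, e), e), cons(e, e)), cons(b, cons(cons(e, q(cons(e, cons(e, e)))), cons(b, b))))  →  cons(cons(cons(cons(b, e), e), cons(e, e)), cons(b, cons(cons(e, e), cons(b, b))))   [R1 at 2.2.1.2]

Reduce t₂ = q(cons(e, cons(e, q(cons(e, cons(e, e)))))):
1. q(cons(e, cons(e, q(cons(e, cons(e, e))))))  →  e   [R1 at ε]

no — NF(t₁) = cons(cons(cons(cons(b, e), e), cons(e, e)), cons(b, cons(cons(e, e), cons(b, b)))), NF(t₂) = e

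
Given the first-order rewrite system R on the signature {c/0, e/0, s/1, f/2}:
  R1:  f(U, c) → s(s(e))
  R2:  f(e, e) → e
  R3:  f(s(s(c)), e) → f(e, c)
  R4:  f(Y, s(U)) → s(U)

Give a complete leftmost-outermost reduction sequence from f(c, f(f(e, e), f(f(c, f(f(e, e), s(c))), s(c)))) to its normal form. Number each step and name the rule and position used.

s(c)

1. f(c, f(f(e, e), f(f(c, f(f(e, e), s(c))), s(c))))  →  f(c, f(e, f(f(c, f(f(e, e), s(c))), s(c))))   [R2 at 2.1]
2. f(c, f(e, f(f(c, f(f(e, e), s(c))), s(c))))  →  f(c, f(e, s(c)))   [R4 at 2.2]
3. f(c, f(e, s(c)))  →  f(c, s(c))   [R4 at 2]
4. f(c, s(c))  →  s(c)   [R4 at ε]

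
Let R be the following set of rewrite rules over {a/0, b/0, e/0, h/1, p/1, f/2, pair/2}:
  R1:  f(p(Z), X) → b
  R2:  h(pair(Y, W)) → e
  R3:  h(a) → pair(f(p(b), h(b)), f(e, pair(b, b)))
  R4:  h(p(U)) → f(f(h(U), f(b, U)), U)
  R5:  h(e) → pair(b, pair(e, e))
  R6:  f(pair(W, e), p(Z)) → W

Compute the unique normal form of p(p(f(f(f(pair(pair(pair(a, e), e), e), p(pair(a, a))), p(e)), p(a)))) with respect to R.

1. p(p(f(f(f(pair(pair(pair(a, e), e), e), p(pair(a, a))), p(e)), p(a))))  →  p(p(f(f(pair(pair(a, e), e), p(e)), p(a))))   [R6 at 1.1.1.1]
2. p(p(f(f(pair(pair(a, e), e), p(e)), p(a))))  →  p(p(f(pair(a, e), p(a))))   [R6 at 1.1.1]
3. p(p(f(pair(a, e), p(a))))  →  p(p(a))   [R6 at 1.1]

p(p(a))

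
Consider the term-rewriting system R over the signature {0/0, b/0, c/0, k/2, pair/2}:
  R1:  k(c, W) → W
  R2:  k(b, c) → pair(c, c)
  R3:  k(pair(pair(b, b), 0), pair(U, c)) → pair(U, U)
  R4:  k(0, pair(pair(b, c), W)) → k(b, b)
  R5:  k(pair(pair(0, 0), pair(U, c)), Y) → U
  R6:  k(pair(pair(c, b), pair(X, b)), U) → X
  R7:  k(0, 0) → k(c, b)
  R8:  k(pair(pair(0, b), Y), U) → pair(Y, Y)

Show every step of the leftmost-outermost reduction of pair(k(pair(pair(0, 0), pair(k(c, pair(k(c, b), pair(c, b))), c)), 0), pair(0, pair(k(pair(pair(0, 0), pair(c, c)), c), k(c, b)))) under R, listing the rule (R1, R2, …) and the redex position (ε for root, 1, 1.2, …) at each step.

1. pair(k(pair(pair(0, 0), pair(k(c, pair(k(c, b), pair(c, b))), c)), 0), pair(0, pair(k(pair(pair(0, 0), pair(c, c)), c), k(c, b))))  →  pair(k(c, pair(k(c, b), pair(c, b))), pair(0, pair(k(pair(pair(0, 0), pair(c, c)), c), k(c, b))))   [R5 at 1]
2. pair(k(c, pair(k(c, b), pair(c, b))), pair(0, pair(k(pair(pair(0, 0), pair(c, c)), c), k(c, b))))  →  pair(pair(k(c, b), pair(c, b)), pair(0, pair(k(pair(pair(0, 0), pair(c, c)), c), k(c, b))))   [R1 at 1]
3. pair(pair(k(c, b), pair(c, b)), pair(0, pair(k(pair(pair(0, 0), pair(c, c)), c), k(c, b))))  →  pair(pair(b, pair(c, b)), pair(0, pair(k(pair(pair(0, 0), pair(c, c)), c), k(c, b))))   [R1 at 1.1]
4. pair(pair(b, pair(c, b)), pair(0, pair(k(pair(pair(0, 0), pair(c, c)), c), k(c, b))))  →  pair(pair(b, pair(c, b)), pair(0, pair(c, k(c, b))))   [R5 at 2.2.1]
5. pair(pair(b, pair(c, b)), pair(0, pair(c, k(c, b))))  →  pair(pair(b, pair(c, b)), pair(0, pair(c, b)))   [R1 at 2.2.2]

pair(pair(b, pair(c, b)), pair(0, pair(c, b)))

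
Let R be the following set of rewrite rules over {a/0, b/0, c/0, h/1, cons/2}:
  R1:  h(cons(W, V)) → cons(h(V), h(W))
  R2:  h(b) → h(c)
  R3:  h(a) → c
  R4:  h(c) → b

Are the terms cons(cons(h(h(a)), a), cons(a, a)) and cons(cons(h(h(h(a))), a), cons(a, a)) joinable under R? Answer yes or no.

yes — NF(t₁) = cons(cons(b, a), cons(a, a)), NF(t₂) = cons(cons(b, a), cons(a, a))

Reduce t₁ = cons(cons(h(h(a)), a), cons(a, a)):
1. cons(cons(h(h(a)), a), cons(a, a))  →  cons(cons(h(c), a), cons(a, a))   [R3 at 1.1.1]
2. cons(cons(h(c), a), cons(a, a))  →  cons(cons(b, a), cons(a, a))   [R4 at 1.1]

Reduce t₂ = cons(cons(h(h(h(a))), a), cons(a, a)):
1. cons(cons(h(h(h(a))), a), cons(a, a))  →  cons(cons(h(h(c)), a), cons(a, a))   [R3 at 1.1.1.1]
2. cons(cons(h(h(c)), a), cons(a, a))  →  cons(cons(h(b), a), cons(a, a))   [R4 at 1.1.1]
3. cons(cons(h(b), a), cons(a, a))  →  cons(cons(h(c), a), cons(a, a))   [R2 at 1.1]
4. cons(cons(h(c), a), cons(a, a))  →  cons(cons(b, a), cons(a, a))   [R4 at 1.1]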